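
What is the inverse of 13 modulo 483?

Apply the Euclidean algorithm and back-substitute:
483 = 37*13 + 2
13 = 6*2 + 1
2 = 2*1 + 0
gcd(13, 483) = 1, so the inverse exists.
Back-substitute for 1:
1 = 1*13 − 6*2
  = −6*483 + 223*13
So 13⁻¹ ≡ 223 (mod 483).

223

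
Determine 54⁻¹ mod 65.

Run the extended Euclidean algorithm:
65 = 1·54 + 11
54 = 4·11 + 10
11 = 1·10 + 1
10 = 10·1 + 0
gcd(54, 65) = 1, so the inverse exists.
Bézout: 1 = 5·65 − 6·54.
So 54⁻¹ ≡ −6 ≡ 59 (mod 65).

59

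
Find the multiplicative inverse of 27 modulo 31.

Run the extended Euclidean algorithm:
31 = 1×27 + 4
27 = 6×4 + 3
4 = 1×3 + 1
3 = 3×1 + 0
gcd(27, 31) = 1, so the inverse exists.
Back-substitute for 1:
1 = 1×4 − 1×3
  = −1×27 + 7×4
  = 7×31 − 8×27
So 27⁻¹ ≡ −8 ≡ 23 (mod 31).

23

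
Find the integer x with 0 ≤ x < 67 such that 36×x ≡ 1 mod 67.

67 = 1*36 + 31
36 = 1*31 + 5
31 = 6*5 + 1
5 = 5*1 + 0
gcd(36, 67) = 1, so the inverse exists.
Bézout: 1 = 7*67 − 13*36.
So 36⁻¹ ≡ −13 ≡ 54 (mod 67).

54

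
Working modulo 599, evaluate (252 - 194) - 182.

475

252 - 194 = 58
58 - 182 = -124 ≡ 475 (mod 599)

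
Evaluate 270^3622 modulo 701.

270^1 ≡ 270 (mod 701)
270^2 ≡ 270^2 = 72900 ≡ 697 (mod 701)
270^4 ≡ 697^2 = 485809 ≡ 16 (mod 701)
270^8 ≡ 16^2 = 256 (mod 701)
270^16 ≡ 256^2 = 65536 ≡ 343 (mod 701)
270^32 ≡ 343^2 = 117649 ≡ 582 (mod 701)
270^64 ≡ 582^2 = 338724 ≡ 141 (mod 701)
270^128 ≡ 141^2 = 19881 ≡ 253 (mod 701)
270^256 ≡ 253^2 = 64009 ≡ 218 (mod 701)
270^512 ≡ 218^2 = 47524 ≡ 557 (mod 701)
270^1024 ≡ 557^2 = 310249 ≡ 407 (mod 701)
270^2048 ≡ 407^2 = 165649 ≡ 213 (mod 701)
270^3622 = 270^2048 × 270^1024 × 270^512 × 270^32 × 270^4 × 270^2 ≡ 213 × 407 × 557 × 582 × 16 × 697 (mod 701).
Accumulate the product:
213 × 407 = 86691 ≡ 468
468 × 557 = 260676 ≡ 605
605 × 582 = 352110 ≡ 208
208 × 16 = 3328 ≡ 524
524 × 697 = 365228 ≡ 7

7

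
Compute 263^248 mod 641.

Using repeated squaring:
248 in binary is 11111000, i.e. 248 = 128 + 64 + 32 + 16 + 8.
263^1 ≡ 263 (mod 641)
263^2 ≡ 263^2 = 69169 ≡ 582 (mod 641)
263^4 ≡ 582^2 = 338724 ≡ 276 (mod 641)
263^8 ≡ 276^2 = 76176 ≡ 538 (mod 641)
263^16 ≡ 538^2 = 289444 ≡ 353 (mod 641)
263^32 ≡ 353^2 = 124609 ≡ 255 (mod 641)
263^64 ≡ 255^2 = 65025 ≡ 284 (mod 641)
263^128 ≡ 284^2 = 80656 ≡ 531 (mod 641)
263^248 = 263^128 · 263^64 · 263^32 · 263^16 · 263^8 ≡ 531 · 284 · 255 · 353 · 538 (mod 641).
Accumulate the product:
531 · 284 = 150804 ≡ 169
169 · 255 = 43095 ≡ 148
148 · 353 = 52244 ≡ 323
323 · 538 = 173774 ≡ 63

63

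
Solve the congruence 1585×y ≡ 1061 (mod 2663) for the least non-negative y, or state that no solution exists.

gcd(1585, 2663) = 1, so a unique solution mod 2663 exists.
1585⁻¹ ≡ 2122 (mod 2663).
y ≡ 2122×1061 ≡ 1207 (mod 2663).

1207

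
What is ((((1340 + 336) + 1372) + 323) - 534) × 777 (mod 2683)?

1340 + 336 = 1676
1676 + 1372 = 3048 ≡ 365 (mod 2683)
365 + 323 = 688
688 - 534 = 154
154 × 777 = 119658 ≡ 1606 (mod 2683)

1606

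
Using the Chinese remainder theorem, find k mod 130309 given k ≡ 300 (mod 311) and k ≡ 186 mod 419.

51304

311⁻¹ mod 419: 311·322 ≡ 1 (mod 419), so 311⁻¹ ≡ 322.
k = 300 + 311·((186 − 300)·322 mod 419) = 300 + 311·164 = 51304.
Check: 51304 mod 311 = 300, 51304 mod 419 = 186. ✓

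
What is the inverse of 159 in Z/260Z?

139

260 = 1·159 + 101
159 = 1·101 + 58
101 = 1·58 + 43
58 = 1·43 + 15
43 = 2·15 + 13
15 = 1·13 + 2
13 = 6·2 + 1
2 = 2·1 + 0
gcd(159, 260) = 1, so the inverse exists.
Back-substitute for 1:
1 = 1·13 − 6·2
  = −6·15 + 7·13
  = 7·43 − 20·15
  = −20·58 + 27·43
  = 27·101 − 47·58
  = −47·159 + 74·101
  = 74·260 − 121·159
So 159⁻¹ ≡ −121 ≡ 139 (mod 260).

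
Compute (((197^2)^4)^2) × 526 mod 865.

461

(197)^2 ≡ 749 (mod 865)
(749)^4 ≡ 406 (mod 865)
(406)^2 ≡ 486 (mod 865)
486 × 526 = 255636 ≡ 461 (mod 865)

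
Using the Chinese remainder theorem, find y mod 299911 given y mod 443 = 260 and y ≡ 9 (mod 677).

145564

443⁻¹ mod 677: 443×379 ≡ 1 (mod 677), so 443⁻¹ ≡ 379.
y = 260 + 443×((9 − 260)×379 mod 677) = 260 + 443×328 = 145564.
Check: 145564 mod 443 = 260, 145564 mod 677 = 9. ✓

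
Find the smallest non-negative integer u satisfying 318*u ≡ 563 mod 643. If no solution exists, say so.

gcd(318, 643) = 1, so a unique solution mod 643 exists.
318⁻¹ ≡ 459 (mod 643).
u ≡ 459*563 ≡ 574 (mod 643).

574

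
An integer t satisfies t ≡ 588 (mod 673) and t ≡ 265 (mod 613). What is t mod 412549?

72599

673⁻¹ mod 613: 673·235 ≡ 1 (mod 613), so 673⁻¹ ≡ 235.
t = 588 + 673·((265 − 588)·235 mod 613) = 588 + 673·107 = 72599.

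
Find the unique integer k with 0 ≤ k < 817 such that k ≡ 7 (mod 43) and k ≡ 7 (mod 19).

43⁻¹ mod 19: 43*4 ≡ 1 (mod 19), so 43⁻¹ ≡ 4.
k = 7 + 43*((7 − 7)*4 mod 19) = 7 + 43*0 = 7.

7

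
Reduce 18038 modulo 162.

18038 = 111×162 + 56, so 18038 ≡ 56 (mod 162).

56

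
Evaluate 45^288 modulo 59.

By square-and-multiply:
288 in binary is 100100000, i.e. 288 = 256 + 32.
45^1 ≡ 45 (mod 59)
45^2 ≡ 45^2 = 2025 ≡ 19 (mod 59)
45^4 ≡ 19^2 = 361 ≡ 7 (mod 59)
45^8 ≡ 7^2 = 49 (mod 59)
45^16 ≡ 49^2 = 2401 ≡ 41 (mod 59)
45^32 ≡ 41^2 = 1681 ≡ 29 (mod 59)
45^64 ≡ 29^2 = 841 ≡ 15 (mod 59)
45^128 ≡ 15^2 = 225 ≡ 48 (mod 59)
45^256 ≡ 48^2 = 2304 ≡ 3 (mod 59)
45^288 = 45^256 × 45^32 ≡ 3 × 29 (mod 59).
3 × 29 = 87 ≡ 28 (mod 59).

28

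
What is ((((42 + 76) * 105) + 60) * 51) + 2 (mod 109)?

27

42 + 76 = 118 ≡ 9 (mod 109)
9 * 105 = 945 ≡ 73 (mod 109)
73 + 60 = 133 ≡ 24 (mod 109)
24 * 51 = 1224 ≡ 25 (mod 109)
25 + 2 = 27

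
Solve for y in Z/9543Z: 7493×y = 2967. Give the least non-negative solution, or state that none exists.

87

gcd(7493, 9543) = 1, so a unique solution mod 9543 exists.
7493⁻¹ ≡ 6317 (mod 9543).
y ≡ 6317×2967 ≡ 87 (mod 9543).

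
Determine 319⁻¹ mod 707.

625

Run the extended Euclidean algorithm:
707 = 2*319 + 69
319 = 4*69 + 43
69 = 1*43 + 26
43 = 1*26 + 17
26 = 1*17 + 9
17 = 1*9 + 8
9 = 1*8 + 1
8 = 8*1 + 0
gcd(319, 707) = 1, so the inverse exists.
Bézout: 1 = 37*707 − 82*319.
So 319⁻¹ ≡ −82 ≡ 625 (mod 707).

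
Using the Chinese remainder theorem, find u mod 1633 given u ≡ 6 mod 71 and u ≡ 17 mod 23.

1213

71⁻¹ mod 23: 71·12 ≡ 1 (mod 23), so 71⁻¹ ≡ 12.
u = 6 + 71·((17 − 6)·12 mod 23) = 6 + 71·17 = 1213.
Check: 1213 mod 71 = 6, 1213 mod 23 = 17. ✓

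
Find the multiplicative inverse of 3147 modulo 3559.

406

Run the extended Euclidean algorithm:
3559 = 1*3147 + 412
3147 = 7*412 + 263
412 = 1*263 + 149
263 = 1*149 + 114
149 = 1*114 + 35
114 = 3*35 + 9
35 = 3*9 + 8
9 = 1*8 + 1
8 = 8*1 + 0
gcd(3147, 3559) = 1, so the inverse exists.
Bézout: 1 = −359*3559 + 406*3147.
So 3147⁻¹ ≡ 406 (mod 3559).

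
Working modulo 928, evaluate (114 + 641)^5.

291

114 + 641 = 755
(755)^5 ≡ 291 (mod 928)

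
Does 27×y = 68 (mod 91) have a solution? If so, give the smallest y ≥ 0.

16

gcd(27, 91) = 1, so a unique solution mod 91 exists.
27⁻¹ ≡ 27 (mod 91).
y ≡ 27×68 ≡ 16 (mod 91).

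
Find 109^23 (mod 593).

242

By square-and-multiply:
23 in binary is 10111, i.e. 23 = 16 + 4 + 2 + 1.
109^1 ≡ 109 (mod 593)
109^2 ≡ 109^2 = 11881 ≡ 21 (mod 593)
109^4 ≡ 21^2 = 441 (mod 593)
109^8 ≡ 441^2 = 194481 ≡ 570 (mod 593)
109^16 ≡ 570^2 = 324900 ≡ 529 (mod 593)
109^23 = 109^16 · 109^4 · 109^2 · 109^1 ≡ 529 · 441 · 21 · 109 (mod 593).
Accumulate the product:
529 · 441 = 233289 ≡ 240
240 · 21 = 5040 ≡ 296
296 · 109 = 32264 ≡ 242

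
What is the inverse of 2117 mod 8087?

Apply the Euclidean algorithm and back-substitute:
8087 = 3·2117 + 1736
2117 = 1·1736 + 381
1736 = 4·381 + 212
381 = 1·212 + 169
212 = 1·169 + 43
169 = 3·43 + 40
43 = 1·40 + 3
40 = 13·3 + 1
3 = 3·1 + 0
gcd(2117, 8087) = 1, so the inverse exists.
Back-substitute for 1:
1 = 1·40 − 13·3
  = −13·43 + 14·40
  = 14·169 − 55·43
  = −55·212 + 69·169
  = 69·381 − 124·212
  = −124·1736 + 565·381
  = 565·2117 − 689·1736
  = −689·8087 + 2632·2117
So 2117⁻¹ ≡ 2632 (mod 8087).

2632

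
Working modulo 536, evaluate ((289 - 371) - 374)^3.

289 - 371 = -82 ≡ 454 (mod 536)
454 - 374 = 80
(80)^3 ≡ 120 (mod 536)

120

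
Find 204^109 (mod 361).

109 in binary is 1101101, i.e. 109 = 64 + 32 + 8 + 4 + 1.
204^1 ≡ 204 (mod 361)
204^2 ≡ 204^2 = 41616 ≡ 101 (mod 361)
204^4 ≡ 101^2 = 10201 ≡ 93 (mod 361)
204^8 ≡ 93^2 = 8649 ≡ 346 (mod 361)
204^16 ≡ 346^2 = 119716 ≡ 225 (mod 361)
204^32 ≡ 225^2 = 50625 ≡ 85 (mod 361)
204^64 ≡ 85^2 = 7225 ≡ 5 (mod 361)
204^109 = 204^64 * 204^32 * 204^8 * 204^4 * 204^1 ≡ 5 * 85 * 346 * 93 * 204 (mod 361).
Accumulate the product:
5 * 85 = 425 ≡ 64
64 * 346 = 22144 ≡ 123
123 * 93 = 11439 ≡ 248
248 * 204 = 50592 ≡ 52

52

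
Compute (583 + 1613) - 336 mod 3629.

1860

583 + 1613 = 2196
2196 - 336 = 1860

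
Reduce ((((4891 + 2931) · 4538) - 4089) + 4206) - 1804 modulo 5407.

4891 + 2931 = 7822 ≡ 2415 (mod 5407)
2415 · 4538 = 10959270 ≡ 4688 (mod 5407)
4688 - 4089 = 599
599 + 4206 = 4805
4805 - 1804 = 3001

3001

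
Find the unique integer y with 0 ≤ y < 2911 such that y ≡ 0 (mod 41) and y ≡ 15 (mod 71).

41⁻¹ mod 71: 41×26 ≡ 1 (mod 71), so 41⁻¹ ≡ 26.
y = 0 + 41×((15 − 0)×26 mod 71) = 0 + 41×35 = 1435.

1435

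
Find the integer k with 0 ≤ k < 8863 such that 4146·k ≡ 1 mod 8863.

8863 = 2×4146 + 571
4146 = 7×571 + 149
571 = 3×149 + 124
149 = 1×124 + 25
124 = 4×25 + 24
25 = 1×24 + 1
24 = 24×1 + 0
gcd(4146, 8863) = 1, so the inverse exists.
Back-substitute for 1:
1 = 1×25 − 1×24
  = −1×124 + 5×25
  = 5×149 − 6×124
  = −6×571 + 23×149
  = 23×4146 − 167×571
  = −167×8863 + 357×4146
So 4146⁻¹ ≡ 357 (mod 8863).

357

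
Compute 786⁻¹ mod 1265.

581

By the extended Euclidean algorithm:
1265 = 1*786 + 479
786 = 1*479 + 307
479 = 1*307 + 172
307 = 1*172 + 135
172 = 1*135 + 37
135 = 3*37 + 24
37 = 1*24 + 13
24 = 1*13 + 11
13 = 1*11 + 2
11 = 5*2 + 1
2 = 2*1 + 0
gcd(786, 1265) = 1, so the inverse exists.
Bézout: 1 = −361*1265 + 581*786.
So 786⁻¹ ≡ 581 (mod 1265).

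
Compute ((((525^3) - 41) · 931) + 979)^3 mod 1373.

(525)^3 ≡ 1282 (mod 1373)
1282 - 41 = 1241
1241 · 931 = 1155371 ≡ 678 (mod 1373)
678 + 979 = 1657 ≡ 284 (mod 1373)
(284)^3 ≡ 545 (mod 1373)

545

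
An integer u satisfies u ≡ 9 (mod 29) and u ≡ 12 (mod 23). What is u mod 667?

29⁻¹ mod 23: 29·4 ≡ 1 (mod 23), so 29⁻¹ ≡ 4.
u = 9 + 29·((12 − 9)·4 mod 23) = 9 + 29·12 = 357.

357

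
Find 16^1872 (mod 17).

1872 in binary is 11101010000, i.e. 1872 = 1024 + 512 + 256 + 64 + 16.
16^1 ≡ 16 (mod 17)
16^2 ≡ 16^2 = 256 ≡ 1 (mod 17)
16^4 ≡ 1^2 = 1 (mod 17)
16^8 ≡ 1^2 = 1 (mod 17)
16^16 ≡ 1^2 = 1 (mod 17)
16^32 ≡ 1^2 = 1 (mod 17)
16^64 ≡ 1^2 = 1 (mod 17)
16^128 ≡ 1^2 = 1 (mod 17)
16^256 ≡ 1^2 = 1 (mod 17)
16^512 ≡ 1^2 = 1 (mod 17)
16^1024 ≡ 1^2 = 1 (mod 17)
16^1872 = 16^1024 * 16^512 * 16^256 * 16^64 * 16^16 ≡ 1 * 1 * 1 * 1 * 1 (mod 17).
Accumulate the product:
1 * 1 = 1
1 * 1 = 1
1 * 1 = 1
1 * 1 = 1

1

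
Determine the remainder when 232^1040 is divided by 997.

344

1040 in binary is 10000010000, i.e. 1040 = 1024 + 16.
232^1 ≡ 232 (mod 997)
232^2 ≡ 232^2 = 53824 ≡ 983 (mod 997)
232^4 ≡ 983^2 = 966289 ≡ 196 (mod 997)
232^8 ≡ 196^2 = 38416 ≡ 530 (mod 997)
232^16 ≡ 530^2 = 280900 ≡ 743 (mod 997)
232^32 ≡ 743^2 = 552049 ≡ 708 (mod 997)
232^64 ≡ 708^2 = 501264 ≡ 770 (mod 997)
232^128 ≡ 770^2 = 592900 ≡ 682 (mod 997)
232^256 ≡ 682^2 = 465124 ≡ 522 (mod 997)
232^512 ≡ 522^2 = 272484 ≡ 303 (mod 997)
232^1024 ≡ 303^2 = 91809 ≡ 85 (mod 997)
232^1040 = 232^1024 * 232^16 ≡ 85 * 743 (mod 997).
85 * 743 = 63155 ≡ 344 (mod 997).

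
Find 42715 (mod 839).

765

42715 = 50×839 + 765, so 42715 ≡ 765 (mod 839).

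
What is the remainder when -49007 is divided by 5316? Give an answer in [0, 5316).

-49007 = -10×5316 + 4153, so -49007 ≡ 4153 (mod 5316).

4153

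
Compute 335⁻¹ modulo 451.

451 = 1×335 + 116
335 = 2×116 + 103
116 = 1×103 + 13
103 = 7×13 + 12
13 = 1×12 + 1
12 = 12×1 + 0
gcd(335, 451) = 1, so the inverse exists.
Bézout: 1 = 26×451 − 35×335.
So 335⁻¹ ≡ −35 ≡ 416 (mod 451).

416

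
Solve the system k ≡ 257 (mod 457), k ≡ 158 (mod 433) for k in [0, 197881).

457⁻¹ mod 433: 457*415 ≡ 1 (mod 433), so 457⁻¹ ≡ 415.
k = 257 + 457*((158 − 257)*415 mod 433) = 257 + 457*50 = 23107.
Check: 23107 mod 457 = 257, 23107 mod 433 = 158. ✓

23107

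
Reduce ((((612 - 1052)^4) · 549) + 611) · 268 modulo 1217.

167

612 - 1052 = -440 ≡ 777 (mod 1217)
(777)^4 ≡ 890 (mod 1217)
890 · 549 = 488610 ≡ 593 (mod 1217)
593 + 611 = 1204
1204 · 268 = 322672 ≡ 167 (mod 1217)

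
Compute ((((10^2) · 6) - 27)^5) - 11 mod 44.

(10)^2 ≡ 12 (mod 44)
12 · 6 = 72 ≡ 28 (mod 44)
28 - 27 = 1
(1)^5 ≡ 1 (mod 44)
1 - 11 = -10 ≡ 34 (mod 44)

34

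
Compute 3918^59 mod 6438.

Using repeated squaring:
3918^1 ≡ 3918 (mod 6438)
3918^2 ≡ 3918^2 = 15350724 ≡ 2532 (mod 6438)
3918^4 ≡ 2532^2 = 6411024 ≡ 5214 (mod 6438)
3918^8 ≡ 5214^2 = 27185796 ≡ 4560 (mod 6438)
3918^16 ≡ 4560^2 = 20793600 ≡ 5298 (mod 6438)
3918^32 ≡ 5298^2 = 28068804 ≡ 5562 (mod 6438)
3918^59 = 3918^32 * 3918^16 * 3918^8 * 3918^2 * 3918^1 ≡ 5562 * 5298 * 4560 * 2532 * 3918 (mod 6438).
Accumulate the product:
5562 * 5298 = 29467476 ≡ 750
750 * 4560 = 3420000 ≡ 1422
1422 * 2532 = 3600504 ≡ 1662
1662 * 3918 = 6511716 ≡ 2898

2898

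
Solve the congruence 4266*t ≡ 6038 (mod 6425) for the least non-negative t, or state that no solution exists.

393

gcd(4266, 6425) = 1, so a unique solution mod 6425 exists.
4266⁻¹ ≡ 3336 (mod 6425).
t ≡ 3336*6038 ≡ 393 (mod 6425).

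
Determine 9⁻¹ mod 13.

13 = 1*9 + 4
9 = 2*4 + 1
4 = 4*1 + 0
gcd(9, 13) = 1, so the inverse exists.
Back-substitute for 1:
1 = 1*9 − 2*4
  = −2*13 + 3*9
So 9⁻¹ ≡ 3 (mod 13).

3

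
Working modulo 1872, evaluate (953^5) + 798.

743

(953)^5 ≡ 1817 (mod 1872)
1817 + 798 = 2615 ≡ 743 (mod 1872)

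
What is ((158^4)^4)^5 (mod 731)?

(158)^4 ≡ 404 (mod 731)
(404)^4 ≡ 273 (mod 731)
(273)^5 ≡ 511 (mod 731)

511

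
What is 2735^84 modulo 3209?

3066

Compute successive squares:
2735^1 ≡ 2735 (mod 3209)
2735^2 ≡ 2735^2 = 7480225 ≡ 46 (mod 3209)
2735^4 ≡ 46^2 = 2116 (mod 3209)
2735^8 ≡ 2116^2 = 4477456 ≡ 901 (mod 3209)
2735^16 ≡ 901^2 = 811801 ≡ 3133 (mod 3209)
2735^32 ≡ 3133^2 = 9815689 ≡ 2567 (mod 3209)
2735^64 ≡ 2567^2 = 6589489 ≡ 1412 (mod 3209)
2735^84 = 2735^64 × 2735^16 × 2735^4 ≡ 1412 × 3133 × 2116 (mod 3209).
Accumulate the product:
1412 × 3133 = 4423796 ≡ 1794
1794 × 2116 = 3796104 ≡ 3066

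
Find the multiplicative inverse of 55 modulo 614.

Run the extended Euclidean algorithm:
614 = 11·55 + 9
55 = 6·9 + 1
9 = 9·1 + 0
gcd(55, 614) = 1, so the inverse exists.
Back-substitute for 1:
1 = 1·55 − 6·9
  = −6·614 + 67·55
So 55⁻¹ ≡ 67 (mod 614).

67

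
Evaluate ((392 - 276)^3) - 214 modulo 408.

82

392 - 276 = 116
(116)^3 ≡ 296 (mod 408)
296 - 214 = 82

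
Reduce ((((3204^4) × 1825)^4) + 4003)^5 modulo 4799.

(3204)^4 ≡ 889 (mod 4799)
889 × 1825 = 1622425 ≡ 363 (mod 4799)
(363)^4 ≡ 4220 (mod 4799)
4220 + 4003 = 8223 ≡ 3424 (mod 4799)
(3424)^5 ≡ 1838 (mod 4799)

1838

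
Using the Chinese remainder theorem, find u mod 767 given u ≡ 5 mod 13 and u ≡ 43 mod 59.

161

13⁻¹ mod 59: 13*50 ≡ 1 (mod 59), so 13⁻¹ ≡ 50.
u = 5 + 13*((43 − 5)*50 mod 59) = 5 + 13*12 = 161.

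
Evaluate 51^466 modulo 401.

466 in binary is 111010010, i.e. 466 = 256 + 128 + 64 + 16 + 2.
51^1 ≡ 51 (mod 401)
51^2 ≡ 51^2 = 2601 ≡ 195 (mod 401)
51^4 ≡ 195^2 = 38025 ≡ 331 (mod 401)
51^8 ≡ 331^2 = 109561 ≡ 88 (mod 401)
51^16 ≡ 88^2 = 7744 ≡ 125 (mod 401)
51^32 ≡ 125^2 = 15625 ≡ 387 (mod 401)
51^64 ≡ 387^2 = 149769 ≡ 196 (mod 401)
51^128 ≡ 196^2 = 38416 ≡ 321 (mod 401)
51^256 ≡ 321^2 = 103041 ≡ 385 (mod 401)
51^466 = 51^256 * 51^128 * 51^64 * 51^16 * 51^2 ≡ 385 * 321 * 196 * 125 * 195 (mod 401).
Accumulate the product:
385 * 321 = 123585 ≡ 77
77 * 196 = 15092 ≡ 255
255 * 125 = 31875 ≡ 196
196 * 195 = 38220 ≡ 125

125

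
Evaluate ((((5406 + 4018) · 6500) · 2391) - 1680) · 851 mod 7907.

4470

5406 + 4018 = 9424 ≡ 1517 (mod 7907)
1517 · 6500 = 9860500 ≡ 471 (mod 7907)
471 · 2391 = 1126161 ≡ 3367 (mod 7907)
3367 - 1680 = 1687
1687 · 851 = 1435637 ≡ 4470 (mod 7907)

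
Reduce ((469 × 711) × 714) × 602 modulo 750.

469 × 711 = 333459 ≡ 459 (mod 750)
459 × 714 = 327726 ≡ 726 (mod 750)
726 × 602 = 437052 ≡ 552 (mod 750)

552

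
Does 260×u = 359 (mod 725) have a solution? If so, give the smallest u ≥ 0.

gcd(260, 725) = 5, and 5 does not divide 359.
So the congruence has no solution.

no solution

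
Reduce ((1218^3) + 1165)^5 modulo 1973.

(1218)^3 ≡ 1615 (mod 1973)
1615 + 1165 = 2780 ≡ 807 (mod 1973)
(807)^5 ≡ 947 (mod 1973)

947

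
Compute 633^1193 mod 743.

406

By square-and-multiply:
1193 in binary is 10010101001, i.e. 1193 = 1024 + 128 + 32 + 8 + 1.
633^1 ≡ 633 (mod 743)
633^2 ≡ 633^2 = 400689 ≡ 212 (mod 743)
633^4 ≡ 212^2 = 44944 ≡ 364 (mod 743)
633^8 ≡ 364^2 = 132496 ≡ 242 (mod 743)
633^16 ≡ 242^2 = 58564 ≡ 610 (mod 743)
633^32 ≡ 610^2 = 372100 ≡ 600 (mod 743)
633^64 ≡ 600^2 = 360000 ≡ 388 (mod 743)
633^128 ≡ 388^2 = 150544 ≡ 458 (mod 743)
633^256 ≡ 458^2 = 209764 ≡ 238 (mod 743)
633^512 ≡ 238^2 = 56644 ≡ 176 (mod 743)
633^1024 ≡ 176^2 = 30976 ≡ 513 (mod 743)
633^1193 = 633^1024 · 633^128 · 633^32 · 633^8 · 633^1 ≡ 513 · 458 · 600 · 242 · 633 (mod 743).
Accumulate the product:
513 · 458 = 234954 ≡ 166
166 · 600 = 99600 ≡ 38
38 · 242 = 9196 ≡ 280
280 · 633 = 177240 ≡ 406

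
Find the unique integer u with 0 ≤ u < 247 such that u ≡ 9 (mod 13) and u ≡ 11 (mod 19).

13⁻¹ mod 19: 13*3 ≡ 1 (mod 19), so 13⁻¹ ≡ 3.
u = 9 + 13*((11 − 9)*3 mod 19) = 9 + 13*6 = 87.

87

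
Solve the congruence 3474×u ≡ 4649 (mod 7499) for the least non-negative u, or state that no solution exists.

6475

gcd(3474, 7499) = 1, so a unique solution mod 7499 exists.
3474⁻¹ ≡ 1116 (mod 7499).
u ≡ 1116×4649 ≡ 6475 (mod 7499).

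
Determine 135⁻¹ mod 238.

67

By the extended Euclidean algorithm:
238 = 1·135 + 103
135 = 1·103 + 32
103 = 3·32 + 7
32 = 4·7 + 4
7 = 1·4 + 3
4 = 1·3 + 1
3 = 3·1 + 0
gcd(135, 238) = 1, so the inverse exists.
Bézout: 1 = −38·238 + 67·135.
So 135⁻¹ ≡ 67 (mod 238).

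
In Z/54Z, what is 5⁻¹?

Apply the Euclidean algorithm and back-substitute:
54 = 10×5 + 4
5 = 1×4 + 1
4 = 4×1 + 0
gcd(5, 54) = 1, so the inverse exists.
Bézout: 1 = −1×54 + 11×5.
So 5⁻¹ ≡ 11 (mod 54).

11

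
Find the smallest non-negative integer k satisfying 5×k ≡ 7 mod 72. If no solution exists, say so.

59

gcd(5, 72) = 1, so a unique solution mod 72 exists.
5⁻¹ ≡ 29 (mod 72).
k ≡ 29×7 ≡ 59 (mod 72).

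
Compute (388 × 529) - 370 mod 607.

323

388 × 529 = 205252 ≡ 86 (mod 607)
86 - 370 = -284 ≡ 323 (mod 607)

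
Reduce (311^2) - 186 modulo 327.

70

(311)^2 ≡ 256 (mod 327)
256 - 186 = 70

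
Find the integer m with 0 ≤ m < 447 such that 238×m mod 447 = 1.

370

Run the extended Euclidean algorithm:
447 = 1*238 + 209
238 = 1*209 + 29
209 = 7*29 + 6
29 = 4*6 + 5
6 = 1*5 + 1
5 = 5*1 + 0
gcd(238, 447) = 1, so the inverse exists.
Bézout: 1 = 41*447 − 77*238.
So 238⁻¹ ≡ −77 ≡ 370 (mod 447).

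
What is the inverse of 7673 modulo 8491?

3249

Apply the Euclidean algorithm and back-substitute:
8491 = 1*7673 + 818
7673 = 9*818 + 311
818 = 2*311 + 196
311 = 1*196 + 115
196 = 1*115 + 81
115 = 1*81 + 34
81 = 2*34 + 13
34 = 2*13 + 8
13 = 1*8 + 5
8 = 1*5 + 3
5 = 1*3 + 2
3 = 1*2 + 1
2 = 2*1 + 0
gcd(7673, 8491) = 1, so the inverse exists.
Back-substitute for 1:
1 = 1*3 − 1*2
  = −1*5 + 2*3
  = 2*8 − 3*5
  = −3*13 + 5*8
  = 5*34 − 13*13
  = −13*81 + 31*34
  = 31*115 − 44*81
  = −44*196 + 75*115
  = 75*311 − 119*196
  = −119*818 + 313*311
  = 313*7673 − 2936*818
  = −2936*8491 + 3249*7673
So 7673⁻¹ ≡ 3249 (mod 8491).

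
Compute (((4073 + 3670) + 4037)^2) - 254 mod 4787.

4073 + 3670 = 7743 ≡ 2956 (mod 4787)
2956 + 4037 = 6993 ≡ 2206 (mod 4787)
(2206)^2 ≡ 2844 (mod 4787)
2844 - 254 = 2590

2590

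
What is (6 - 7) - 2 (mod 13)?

6 - 7 = -1 ≡ 12 (mod 13)
12 - 2 = 10

10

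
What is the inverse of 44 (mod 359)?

204

By the extended Euclidean algorithm:
359 = 8*44 + 7
44 = 6*7 + 2
7 = 3*2 + 1
2 = 2*1 + 0
gcd(44, 359) = 1, so the inverse exists.
Back-substitute for 1:
1 = 1*7 − 3*2
  = −3*44 + 19*7
  = 19*359 − 155*44
So 44⁻¹ ≡ −155 ≡ 204 (mod 359).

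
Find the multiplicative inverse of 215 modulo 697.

201

697 = 3×215 + 52
215 = 4×52 + 7
52 = 7×7 + 3
7 = 2×3 + 1
3 = 3×1 + 0
gcd(215, 697) = 1, so the inverse exists.
Bézout: 1 = −62×697 + 201×215.
So 215⁻¹ ≡ 201 (mod 697).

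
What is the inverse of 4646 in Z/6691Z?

Run the extended Euclidean algorithm:
6691 = 1*4646 + 2045
4646 = 2*2045 + 556
2045 = 3*556 + 377
556 = 1*377 + 179
377 = 2*179 + 19
179 = 9*19 + 8
19 = 2*8 + 3
8 = 2*3 + 2
3 = 1*2 + 1
2 = 2*1 + 0
gcd(4646, 6691) = 1, so the inverse exists.
Back-substitute for 1:
1 = 1*3 − 1*2
  = −1*8 + 3*3
  = 3*19 − 7*8
  = −7*179 + 66*19
  = 66*377 − 139*179
  = −139*556 + 205*377
  = 205*2045 − 754*556
  = −754*4646 + 1713*2045
  = 1713*6691 − 2467*4646
So 4646⁻¹ ≡ −2467 ≡ 4224 (mod 6691).

4224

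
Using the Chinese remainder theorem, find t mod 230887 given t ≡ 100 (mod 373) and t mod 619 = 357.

88874

373⁻¹ mod 619: 373*78 ≡ 1 (mod 619), so 373⁻¹ ≡ 78.
t = 100 + 373*((357 − 100)*78 mod 619) = 100 + 373*238 = 88874.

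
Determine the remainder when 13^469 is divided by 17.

Compute successive squares:
469 in binary is 111010101, i.e. 469 = 256 + 128 + 64 + 16 + 4 + 1.
13^1 ≡ 13 (mod 17)
13^2 ≡ 13^2 = 169 ≡ 16 (mod 17)
13^4 ≡ 16^2 = 256 ≡ 1 (mod 17)
13^8 ≡ 1^2 = 1 (mod 17)
13^16 ≡ 1^2 = 1 (mod 17)
13^32 ≡ 1^2 = 1 (mod 17)
13^64 ≡ 1^2 = 1 (mod 17)
13^128 ≡ 1^2 = 1 (mod 17)
13^256 ≡ 1^2 = 1 (mod 17)
13^469 = 13^256 · 13^128 · 13^64 · 13^16 · 13^4 · 13^1 ≡ 1 · 1 · 1 · 1 · 1 · 13 (mod 17).
Accumulate the product:
1 · 1 = 1
1 · 1 = 1
1 · 1 = 1
1 · 1 = 1
1 · 13 = 13

13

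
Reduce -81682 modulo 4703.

-81682 = -18*4703 + 2972, so -81682 ≡ 2972 (mod 4703).

2972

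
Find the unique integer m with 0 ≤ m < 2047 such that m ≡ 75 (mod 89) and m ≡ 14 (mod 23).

89⁻¹ mod 23: 89×15 ≡ 1 (mod 23), so 89⁻¹ ≡ 15.
m = 75 + 89×((14 − 75)×15 mod 23) = 75 + 89×5 = 520.

520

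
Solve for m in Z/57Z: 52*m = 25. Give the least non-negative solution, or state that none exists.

52

gcd(52, 57) = 1, so a unique solution mod 57 exists.
52⁻¹ ≡ 34 (mod 57).
m ≡ 34*25 ≡ 52 (mod 57).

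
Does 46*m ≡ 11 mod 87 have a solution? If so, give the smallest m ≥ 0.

74

gcd(46, 87) = 1, so a unique solution mod 87 exists.
46⁻¹ ≡ 70 (mod 87).
m ≡ 70*11 ≡ 74 (mod 87).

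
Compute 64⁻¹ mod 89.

Apply the Euclidean algorithm and back-substitute:
89 = 1*64 + 25
64 = 2*25 + 14
25 = 1*14 + 11
14 = 1*11 + 3
11 = 3*3 + 2
3 = 1*2 + 1
2 = 2*1 + 0
gcd(64, 89) = 1, so the inverse exists.
Back-substitute for 1:
1 = 1*3 − 1*2
  = −1*11 + 4*3
  = 4*14 − 5*11
  = −5*25 + 9*14
  = 9*64 − 23*25
  = −23*89 + 32*64
So 64⁻¹ ≡ 32 (mod 89).

32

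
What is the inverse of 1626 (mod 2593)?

Run the extended Euclidean algorithm:
2593 = 1*1626 + 967
1626 = 1*967 + 659
967 = 1*659 + 308
659 = 2*308 + 43
308 = 7*43 + 7
43 = 6*7 + 1
7 = 7*1 + 0
gcd(1626, 2593) = 1, so the inverse exists.
Back-substitute for 1:
1 = 1*43 − 6*7
  = −6*308 + 43*43
  = 43*659 − 92*308
  = −92*967 + 135*659
  = 135*1626 − 227*967
  = −227*2593 + 362*1626
So 1626⁻¹ ≡ 362 (mod 2593).

362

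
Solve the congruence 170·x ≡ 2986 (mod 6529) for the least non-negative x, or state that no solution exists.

gcd(170, 6529) = 1, so a unique solution mod 6529 exists.
170⁻¹ ≡ 3879 (mod 6529).
x ≡ 3879·2986 ≡ 248 (mod 6529).

248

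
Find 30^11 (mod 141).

Compute successive squares:
30^1 ≡ 30 (mod 141)
30^2 ≡ 30^2 = 900 ≡ 54 (mod 141)
30^4 ≡ 54^2 = 2916 ≡ 96 (mod 141)
30^8 ≡ 96^2 = 9216 ≡ 51 (mod 141)
30^11 = 30^8 * 30^2 * 30^1 ≡ 51 * 54 * 30 (mod 141).
Accumulate the product:
51 * 54 = 2754 ≡ 75
75 * 30 = 2250 ≡ 135

135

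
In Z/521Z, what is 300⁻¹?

33

Apply the Euclidean algorithm and back-substitute:
521 = 1×300 + 221
300 = 1×221 + 79
221 = 2×79 + 63
79 = 1×63 + 16
63 = 3×16 + 15
16 = 1×15 + 1
15 = 15×1 + 0
gcd(300, 521) = 1, so the inverse exists.
Back-substitute for 1:
1 = 1×16 − 1×15
  = −1×63 + 4×16
  = 4×79 − 5×63
  = −5×221 + 14×79
  = 14×300 − 19×221
  = −19×521 + 33×300
So 300⁻¹ ≡ 33 (mod 521).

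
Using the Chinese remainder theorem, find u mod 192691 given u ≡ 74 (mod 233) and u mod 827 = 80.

33160

233⁻¹ mod 827: 233*575 ≡ 1 (mod 827), so 233⁻¹ ≡ 575.
u = 74 + 233*((80 − 74)*575 mod 827) = 74 + 233*142 = 33160.
Check: 33160 mod 233 = 74, 33160 mod 827 = 80. ✓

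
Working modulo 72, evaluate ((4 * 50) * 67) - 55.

25

4 * 50 = 200 ≡ 56 (mod 72)
56 * 67 = 3752 ≡ 8 (mod 72)
8 - 55 = -47 ≡ 25 (mod 72)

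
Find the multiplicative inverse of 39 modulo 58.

58 = 1*39 + 19
39 = 2*19 + 1
19 = 19*1 + 0
gcd(39, 58) = 1, so the inverse exists.
Bézout: 1 = −2*58 + 3*39.
So 39⁻¹ ≡ 3 (mod 58).

3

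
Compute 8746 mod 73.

59

8746 = 119×73 + 59, so 8746 ≡ 59 (mod 73).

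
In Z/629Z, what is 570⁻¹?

597

By the extended Euclidean algorithm:
629 = 1·570 + 59
570 = 9·59 + 39
59 = 1·39 + 20
39 = 1·20 + 19
20 = 1·19 + 1
19 = 19·1 + 0
gcd(570, 629) = 1, so the inverse exists.
Back-substitute for 1:
1 = 1·20 − 1·19
  = −1·39 + 2·20
  = 2·59 − 3·39
  = −3·570 + 29·59
  = 29·629 − 32·570
So 570⁻¹ ≡ −32 ≡ 597 (mod 629).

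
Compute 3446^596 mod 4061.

3249

596 in binary is 1001010100, i.e. 596 = 512 + 64 + 16 + 4.
3446^1 ≡ 3446 (mod 4061)
3446^2 ≡ 3446^2 = 11874916 ≡ 552 (mod 4061)
3446^4 ≡ 552^2 = 304704 ≡ 129 (mod 4061)
3446^8 ≡ 129^2 = 16641 ≡ 397 (mod 4061)
3446^16 ≡ 397^2 = 157609 ≡ 3291 (mod 4061)
3446^32 ≡ 3291^2 = 10830681 ≡ 4055 (mod 4061)
3446^64 ≡ 4055^2 = 16443025 ≡ 36 (mod 4061)
3446^128 ≡ 36^2 = 1296 (mod 4061)
3446^256 ≡ 1296^2 = 1679616 ≡ 2423 (mod 4061)
3446^512 ≡ 2423^2 = 5870929 ≡ 2784 (mod 4061)
3446^596 = 3446^512 · 3446^64 · 3446^16 · 3446^4 ≡ 2784 · 36 · 3291 · 129 (mod 4061).
Accumulate the product:
2784 · 36 = 100224 ≡ 2760
2760 · 3291 = 9083160 ≡ 2764
2764 · 129 = 356556 ≡ 3249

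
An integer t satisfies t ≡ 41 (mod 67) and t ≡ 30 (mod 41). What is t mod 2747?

67⁻¹ mod 41: 67×30 ≡ 1 (mod 41), so 67⁻¹ ≡ 30.
t = 41 + 67×((30 − 41)×30 mod 41) = 41 + 67×39 = 2654.

2654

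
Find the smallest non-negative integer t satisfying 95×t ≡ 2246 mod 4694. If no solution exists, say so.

4520

gcd(95, 4694) = 1, so a unique solution mod 4694 exists.
95⁻¹ ≡ 2767 (mod 4694).
t ≡ 2767×2246 ≡ 4520 (mod 4694).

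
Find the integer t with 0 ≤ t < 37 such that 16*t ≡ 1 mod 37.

Apply the Euclidean algorithm and back-substitute:
37 = 2×16 + 5
16 = 3×5 + 1
5 = 5×1 + 0
gcd(16, 37) = 1, so the inverse exists.
Back-substitute for 1:
1 = 1×16 − 3×5
  = −3×37 + 7×16
So 16⁻¹ ≡ 7 (mod 37).

7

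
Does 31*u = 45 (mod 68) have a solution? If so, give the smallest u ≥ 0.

gcd(31, 68) = 1, so a unique solution mod 68 exists.
31⁻¹ ≡ 11 (mod 68).
u ≡ 11*45 ≡ 19 (mod 68).

19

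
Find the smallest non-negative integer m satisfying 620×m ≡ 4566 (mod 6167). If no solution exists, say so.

gcd(620, 6167) = 1, so a unique solution mod 6167 exists.
620⁻¹ ≡ 3551 (mod 6167).
m ≡ 3551×4566 ≡ 823 (mod 6167).

823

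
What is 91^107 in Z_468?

107 in binary is 1101011, i.e. 107 = 64 + 32 + 8 + 2 + 1.
91^1 ≡ 91 (mod 468)
91^2 ≡ 91^2 = 8281 ≡ 325 (mod 468)
91^4 ≡ 325^2 = 105625 ≡ 325 (mod 468)
91^8 ≡ 325^2 = 105625 ≡ 325 (mod 468)
91^16 ≡ 325^2 = 105625 ≡ 325 (mod 468)
91^32 ≡ 325^2 = 105625 ≡ 325 (mod 468)
91^64 ≡ 325^2 = 105625 ≡ 325 (mod 468)
91^107 = 91^64 · 91^32 · 91^8 · 91^2 · 91^1 ≡ 325 · 325 · 325 · 325 · 91 (mod 468).
Accumulate the product:
325 · 325 = 105625 ≡ 325
325 · 325 = 105625 ≡ 325
325 · 325 = 105625 ≡ 325
325 · 91 = 29575 ≡ 91

91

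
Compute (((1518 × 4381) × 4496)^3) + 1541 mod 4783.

1518 × 4381 = 6650358 ≡ 1988 (mod 4783)
1988 × 4496 = 8938048 ≡ 3404 (mod 4783)
(3404)^3 ≡ 2905 (mod 4783)
2905 + 1541 = 4446

4446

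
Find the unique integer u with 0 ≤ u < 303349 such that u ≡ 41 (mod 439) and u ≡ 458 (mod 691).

439⁻¹ mod 691: 439*85 ≡ 1 (mod 691), so 439⁻¹ ≡ 85.
u = 41 + 439*((458 − 41)*85 mod 691) = 41 + 439*204 = 89597.

89597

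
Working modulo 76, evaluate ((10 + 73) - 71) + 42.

10 + 73 = 83 ≡ 7 (mod 76)
7 - 71 = -64 ≡ 12 (mod 76)
12 + 42 = 54

54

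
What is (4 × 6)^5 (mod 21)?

12

4 × 6 = 24 ≡ 3 (mod 21)
(3)^5 ≡ 12 (mod 21)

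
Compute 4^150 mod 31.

Using repeated squaring:
150 in binary is 10010110, i.e. 150 = 128 + 16 + 4 + 2.
4^1 ≡ 4 (mod 31)
4^2 ≡ 4^2 = 16 (mod 31)
4^4 ≡ 16^2 = 256 ≡ 8 (mod 31)
4^8 ≡ 8^2 = 64 ≡ 2 (mod 31)
4^16 ≡ 2^2 = 4 (mod 31)
4^32 ≡ 4^2 = 16 (mod 31)
4^64 ≡ 16^2 = 256 ≡ 8 (mod 31)
4^128 ≡ 8^2 = 64 ≡ 2 (mod 31)
4^150 = 4^128 · 4^16 · 4^4 · 4^2 ≡ 2 · 4 · 8 · 16 (mod 31).
Accumulate the product:
2 · 4 = 8
8 · 8 = 64 ≡ 2
2 · 16 = 32 ≡ 1

1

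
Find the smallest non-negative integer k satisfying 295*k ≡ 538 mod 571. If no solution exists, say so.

267

gcd(295, 571) = 1, so a unique solution mod 571 exists.
295⁻¹ ≡ 511 (mod 571).
k ≡ 511*538 ≡ 267 (mod 571).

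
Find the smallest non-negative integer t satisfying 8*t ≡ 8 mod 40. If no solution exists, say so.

1

gcd(8, 40) = 8, and 8 | 8, so solutions exist.
Divide through by 8: 1*t = 1 (mod 5).
1⁻¹ ≡ 1 (mod 5).
t ≡ 1*1 ≡ 1 (mod 5).
The smallest non-negative solution is t = 1.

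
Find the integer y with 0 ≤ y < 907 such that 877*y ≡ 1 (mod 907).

393

Apply the Euclidean algorithm and back-substitute:
907 = 1×877 + 30
877 = 29×30 + 7
30 = 4×7 + 2
7 = 3×2 + 1
2 = 2×1 + 0
gcd(877, 907) = 1, so the inverse exists.
Bézout: 1 = −380×907 + 393×877.
So 877⁻¹ ≡ 393 (mod 907).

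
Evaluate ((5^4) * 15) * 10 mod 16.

6

(5)^4 ≡ 1 (mod 16)
1 * 15 = 15
15 * 10 = 150 ≡ 6 (mod 16)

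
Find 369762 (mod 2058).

369762 = 179*2058 + 1380, so 369762 ≡ 1380 (mod 2058).

1380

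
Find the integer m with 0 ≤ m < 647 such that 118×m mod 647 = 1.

488

647 = 5×118 + 57
118 = 2×57 + 4
57 = 14×4 + 1
4 = 4×1 + 0
gcd(118, 647) = 1, so the inverse exists.
Back-substitute for 1:
1 = 1×57 − 14×4
  = −14×118 + 29×57
  = 29×647 − 159×118
So 118⁻¹ ≡ −159 ≡ 488 (mod 647).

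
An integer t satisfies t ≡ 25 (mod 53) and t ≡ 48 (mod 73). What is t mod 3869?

53⁻¹ mod 73: 53×62 ≡ 1 (mod 73), so 53⁻¹ ≡ 62.
t = 25 + 53×((48 − 25)×62 mod 73) = 25 + 53×39 = 2092.

2092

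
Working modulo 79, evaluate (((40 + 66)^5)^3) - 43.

40 + 66 = 106 ≡ 27 (mod 79)
(27)^5 ≡ 58 (mod 79)
(58)^3 ≡ 61 (mod 79)
61 - 43 = 18

18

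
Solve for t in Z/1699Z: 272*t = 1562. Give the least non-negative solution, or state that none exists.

gcd(272, 1699) = 1, so a unique solution mod 1699 exists.
272⁻¹ ≡ 431 (mod 1699).
t ≡ 431*1562 ≡ 418 (mod 1699).

418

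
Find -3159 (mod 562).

213

-3159 = -6×562 + 213, so -3159 ≡ 213 (mod 562).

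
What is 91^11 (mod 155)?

91

Using repeated squaring:
11 in binary is 1011, i.e. 11 = 8 + 2 + 1.
91^1 ≡ 91 (mod 155)
91^2 ≡ 91^2 = 8281 ≡ 66 (mod 155)
91^4 ≡ 66^2 = 4356 ≡ 16 (mod 155)
91^8 ≡ 16^2 = 256 ≡ 101 (mod 155)
91^11 = 91^8 × 91^2 × 91^1 ≡ 101 × 66 × 91 (mod 155).
Accumulate the product:
101 × 66 = 6666 ≡ 1
1 × 91 = 91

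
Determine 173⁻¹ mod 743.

Apply the Euclidean algorithm and back-substitute:
743 = 4·173 + 51
173 = 3·51 + 20
51 = 2·20 + 11
20 = 1·11 + 9
11 = 1·9 + 2
9 = 4·2 + 1
2 = 2·1 + 0
gcd(173, 743) = 1, so the inverse exists.
Bézout: 1 = −78·743 + 335·173.
So 173⁻¹ ≡ 335 (mod 743).

335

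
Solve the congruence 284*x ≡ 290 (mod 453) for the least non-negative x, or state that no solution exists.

gcd(284, 453) = 1, so a unique solution mod 453 exists.
284⁻¹ ≡ 260 (mod 453).
x ≡ 260*290 ≡ 202 (mod 453).

202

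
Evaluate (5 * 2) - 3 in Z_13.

5 * 2 = 10
10 - 3 = 7

7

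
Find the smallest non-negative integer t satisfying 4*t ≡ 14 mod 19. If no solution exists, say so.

13

gcd(4, 19) = 1, so a unique solution mod 19 exists.
4⁻¹ ≡ 5 (mod 19).
t ≡ 5*14 ≡ 13 (mod 19).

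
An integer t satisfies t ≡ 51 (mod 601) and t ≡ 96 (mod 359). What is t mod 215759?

198982

601⁻¹ mod 359: 601·135 ≡ 1 (mod 359), so 601⁻¹ ≡ 135.
t = 51 + 601·((96 − 51)·135 mod 359) = 51 + 601·331 = 198982.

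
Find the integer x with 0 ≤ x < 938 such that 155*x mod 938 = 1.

351

Apply the Euclidean algorithm and back-substitute:
938 = 6·155 + 8
155 = 19·8 + 3
8 = 2·3 + 2
3 = 1·2 + 1
2 = 2·1 + 0
gcd(155, 938) = 1, so the inverse exists.
Bézout: 1 = −58·938 + 351·155.
So 155⁻¹ ≡ 351 (mod 938).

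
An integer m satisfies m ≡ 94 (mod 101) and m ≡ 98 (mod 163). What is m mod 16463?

101⁻¹ mod 163: 101·92 ≡ 1 (mod 163), so 101⁻¹ ≡ 92.
m = 94 + 101·((98 − 94)·92 mod 163) = 94 + 101·42 = 4336.

4336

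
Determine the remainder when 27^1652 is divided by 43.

1

1652 in binary is 11001110100, i.e. 1652 = 1024 + 512 + 64 + 32 + 16 + 4.
27^1 ≡ 27 (mod 43)
27^2 ≡ 27^2 = 729 ≡ 41 (mod 43)
27^4 ≡ 41^2 = 1681 ≡ 4 (mod 43)
27^8 ≡ 4^2 = 16 (mod 43)
27^16 ≡ 16^2 = 256 ≡ 41 (mod 43)
27^32 ≡ 41^2 = 1681 ≡ 4 (mod 43)
27^64 ≡ 4^2 = 16 (mod 43)
27^128 ≡ 16^2 = 256 ≡ 41 (mod 43)
27^256 ≡ 41^2 = 1681 ≡ 4 (mod 43)
27^512 ≡ 4^2 = 16 (mod 43)
27^1024 ≡ 16^2 = 256 ≡ 41 (mod 43)
27^1652 = 27^1024 * 27^512 * 27^64 * 27^32 * 27^16 * 27^4 ≡ 41 * 16 * 16 * 4 * 41 * 4 (mod 43).
Accumulate the product:
41 * 16 = 656 ≡ 11
11 * 16 = 176 ≡ 4
4 * 4 = 16
16 * 41 = 656 ≡ 11
11 * 4 = 44 ≡ 1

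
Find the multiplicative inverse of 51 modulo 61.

6

By the extended Euclidean algorithm:
61 = 1×51 + 10
51 = 5×10 + 1
10 = 10×1 + 0
gcd(51, 61) = 1, so the inverse exists.
Back-substitute for 1:
1 = 1×51 − 5×10
  = −5×61 + 6×51
So 51⁻¹ ≡ 6 (mod 61).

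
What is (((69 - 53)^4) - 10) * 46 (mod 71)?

69 - 53 = 16
(16)^4 ≡ 3 (mod 71)
3 - 10 = -7 ≡ 64 (mod 71)
64 * 46 = 2944 ≡ 33 (mod 71)

33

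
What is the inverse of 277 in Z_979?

721

Run the extended Euclidean algorithm:
979 = 3*277 + 148
277 = 1*148 + 129
148 = 1*129 + 19
129 = 6*19 + 15
19 = 1*15 + 4
15 = 3*4 + 3
4 = 1*3 + 1
3 = 3*1 + 0
gcd(277, 979) = 1, so the inverse exists.
Bézout: 1 = 73*979 − 258*277.
So 277⁻¹ ≡ −258 ≡ 721 (mod 979).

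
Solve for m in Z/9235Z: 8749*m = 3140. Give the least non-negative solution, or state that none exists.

4250

gcd(8749, 9235) = 1, so a unique solution mod 9235 exists.
8749⁻¹ ≡ 19 (mod 9235).
m ≡ 19*3140 ≡ 4250 (mod 9235).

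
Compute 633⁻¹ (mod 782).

782 = 1·633 + 149
633 = 4·149 + 37
149 = 4·37 + 1
37 = 37·1 + 0
gcd(633, 782) = 1, so the inverse exists.
Back-substitute for 1:
1 = 1·149 − 4·37
  = −4·633 + 17·149
  = 17·782 − 21·633
So 633⁻¹ ≡ −21 ≡ 761 (mod 782).

761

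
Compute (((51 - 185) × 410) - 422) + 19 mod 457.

411

51 - 185 = -134 ≡ 323 (mod 457)
323 × 410 = 132430 ≡ 357 (mod 457)
357 - 422 = -65 ≡ 392 (mod 457)
392 + 19 = 411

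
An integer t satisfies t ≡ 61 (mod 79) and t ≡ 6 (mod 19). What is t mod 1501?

79⁻¹ mod 19: 79*13 ≡ 1 (mod 19), so 79⁻¹ ≡ 13.
t = 61 + 79*((6 − 61)*13 mod 19) = 61 + 79*7 = 614.

614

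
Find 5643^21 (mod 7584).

Using repeated squaring:
21 in binary is 10101, i.e. 21 = 16 + 4 + 1.
5643^1 ≡ 5643 (mod 7584)
5643^2 ≡ 5643^2 = 31843449 ≡ 5817 (mod 7584)
5643^4 ≡ 5817^2 = 33837489 ≡ 5265 (mod 7584)
5643^8 ≡ 5265^2 = 27720225 ≡ 705 (mod 7584)
5643^16 ≡ 705^2 = 497025 ≡ 4065 (mod 7584)
5643^21 = 5643^16 * 5643^4 * 5643^1 ≡ 4065 * 5265 * 5643 (mod 7584).
Accumulate the product:
4065 * 5265 = 21402225 ≡ 177
177 * 5643 = 998811 ≡ 5307

5307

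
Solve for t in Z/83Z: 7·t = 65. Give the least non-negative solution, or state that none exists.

gcd(7, 83) = 1, so a unique solution mod 83 exists.
7⁻¹ ≡ 12 (mod 83).
t ≡ 12·65 ≡ 33 (mod 83).

33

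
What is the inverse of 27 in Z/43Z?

43 = 1*27 + 16
27 = 1*16 + 11
16 = 1*11 + 5
11 = 2*5 + 1
5 = 5*1 + 0
gcd(27, 43) = 1, so the inverse exists.
Back-substitute for 1:
1 = 1*11 − 2*5
  = −2*16 + 3*11
  = 3*27 − 5*16
  = −5*43 + 8*27
So 27⁻¹ ≡ 8 (mod 43).

8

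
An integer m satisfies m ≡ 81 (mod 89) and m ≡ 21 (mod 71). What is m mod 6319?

89⁻¹ mod 71: 89·4 ≡ 1 (mod 71), so 89⁻¹ ≡ 4.
m = 81 + 89·((21 − 81)·4 mod 71) = 81 + 89·44 = 3997.
Check: 3997 mod 89 = 81, 3997 mod 71 = 21. ✓

3997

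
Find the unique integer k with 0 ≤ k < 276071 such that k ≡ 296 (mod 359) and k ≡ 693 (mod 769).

359⁻¹ mod 769: 359·392 ≡ 1 (mod 769), so 359⁻¹ ≡ 392.
k = 296 + 359·((693 − 296)·392 mod 769) = 296 + 359·286 = 102970.

102970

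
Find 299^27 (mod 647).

Using repeated squaring:
27 in binary is 11011, i.e. 27 = 16 + 8 + 2 + 1.
299^1 ≡ 299 (mod 647)
299^2 ≡ 299^2 = 89401 ≡ 115 (mod 647)
299^4 ≡ 115^2 = 13225 ≡ 285 (mod 647)
299^8 ≡ 285^2 = 81225 ≡ 350 (mod 647)
299^16 ≡ 350^2 = 122500 ≡ 217 (mod 647)
299^27 = 299^16 * 299^8 * 299^2 * 299^1 ≡ 217 * 350 * 115 * 299 (mod 647).
Accumulate the product:
217 * 350 = 75950 ≡ 251
251 * 115 = 28865 ≡ 397
397 * 299 = 118703 ≡ 302

302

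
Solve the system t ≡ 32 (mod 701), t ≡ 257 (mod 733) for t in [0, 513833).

701⁻¹ mod 733: 701×481 ≡ 1 (mod 733), so 701⁻¹ ≡ 481.
t = 32 + 701×((257 − 32)×481 mod 733) = 32 + 701×474 = 332306.

332306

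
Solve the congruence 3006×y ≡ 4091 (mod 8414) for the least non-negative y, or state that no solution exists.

no solution

gcd(3006, 8414) = 2, and 2 does not divide 4091.
So the congruence has no solution.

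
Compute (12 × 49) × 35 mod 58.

48

12 × 49 = 588 ≡ 8 (mod 58)
8 × 35 = 280 ≡ 48 (mod 58)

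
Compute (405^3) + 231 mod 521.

251

(405)^3 ≡ 20 (mod 521)
20 + 231 = 251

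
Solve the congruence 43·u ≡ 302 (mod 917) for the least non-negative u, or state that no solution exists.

gcd(43, 917) = 1, so a unique solution mod 917 exists.
43⁻¹ ≡ 64 (mod 917).
u ≡ 64·302 ≡ 71 (mod 917).

71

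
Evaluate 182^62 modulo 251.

100

By square-and-multiply:
62 in binary is 111110, i.e. 62 = 32 + 16 + 8 + 4 + 2.
182^1 ≡ 182 (mod 251)
182^2 ≡ 182^2 = 33124 ≡ 243 (mod 251)
182^4 ≡ 243^2 = 59049 ≡ 64 (mod 251)
182^8 ≡ 64^2 = 4096 ≡ 80 (mod 251)
182^16 ≡ 80^2 = 6400 ≡ 125 (mod 251)
182^32 ≡ 125^2 = 15625 ≡ 63 (mod 251)
182^62 = 182^32 × 182^16 × 182^8 × 182^4 × 182^2 ≡ 63 × 125 × 80 × 64 × 243 (mod 251).
Accumulate the product:
63 × 125 = 7875 ≡ 94
94 × 80 = 7520 ≡ 241
241 × 64 = 15424 ≡ 113
113 × 243 = 27459 ≡ 100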